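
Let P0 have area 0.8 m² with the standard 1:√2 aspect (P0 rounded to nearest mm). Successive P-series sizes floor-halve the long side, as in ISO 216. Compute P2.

376 × 532 mm

Let P0's short side be w mm. w · w√2 = 0.8 m² = 800,000 mm², so w ≈ 752.1 mm and w√2 ≈ 1063.7 mm → P0 = 752 × 1064 mm.
P1: ⌊1064/2⌋ × 752 = 532 × 752 mm
P2: ⌊752/2⌋ × 532 = 376 × 532 mm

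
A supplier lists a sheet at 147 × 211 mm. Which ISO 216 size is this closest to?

A5 (148 × 210 mm)

Aspect ratio 211/147 ≈ 1.435 (ISO target is √2 ≈ 1.414).
In the A-series (A0 area = 1 m²): A5 = 148 × 210 mm.
Off by 2 mm total — nearest standard size.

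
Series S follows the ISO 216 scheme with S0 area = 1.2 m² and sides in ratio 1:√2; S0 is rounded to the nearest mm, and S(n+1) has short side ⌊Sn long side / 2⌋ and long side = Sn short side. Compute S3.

Let S0's short side be w mm. w · w√2 = 1.2 m² = 1,200,000 mm², so w ≈ 921.2 mm and w√2 ≈ 1302.7 mm → S0 = 921 × 1303 mm.
S1: ⌊1303/2⌋ × 921 = 651 × 921 mm
S2: ⌊921/2⌋ × 651 = 460 × 651 mm
S3: ⌊651/2⌋ × 460 = 325 × 460 mm

325 × 460 mm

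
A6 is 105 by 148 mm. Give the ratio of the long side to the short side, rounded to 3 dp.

1.410

148 / 105 = 1.410
ISO 216 targets √2 ≈ 1.414; the -0.005 deviation is from mm rounding.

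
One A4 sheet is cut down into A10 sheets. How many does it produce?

Each ISO step halves the sheet: 1 × A4 → 2 × A5 → 4 × A6 → 8 × A7 → …
From A4 to A10 is 6 halving steps: 2^6 = 64.

64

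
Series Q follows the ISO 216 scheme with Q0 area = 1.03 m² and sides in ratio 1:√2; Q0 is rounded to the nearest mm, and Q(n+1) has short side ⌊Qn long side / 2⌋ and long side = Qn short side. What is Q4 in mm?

Let Q0's short side be w mm. w · w√2 = 1.03 m² = 1,030,000 mm², so w ≈ 853.4 mm and w√2 ≈ 1206.9 mm → Q0 = 853 × 1207 mm.
Q1: ⌊1207/2⌋ × 853 = 603 × 853 mm
Q2: ⌊853/2⌋ × 603 = 426 × 603 mm
Q3: ⌊603/2⌋ × 426 = 301 × 426 mm
Q4: ⌊426/2⌋ × 301 = 213 × 301 mm

213 × 301 mm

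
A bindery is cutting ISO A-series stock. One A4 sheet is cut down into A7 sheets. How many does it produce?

A4 = 210 × 297 mm; A7 = 74 × 105 mm.
Each halving step doubles the count; 3 steps from A4 to A7.
2^3 = 8.

8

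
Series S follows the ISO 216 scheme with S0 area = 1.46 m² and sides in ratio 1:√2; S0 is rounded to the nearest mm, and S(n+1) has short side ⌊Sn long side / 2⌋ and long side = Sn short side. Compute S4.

Let S0's short side be w mm. w · w√2 = 1.46 m² = 1,460,000 mm², so w ≈ 1016.1 mm and w√2 ≈ 1436.9 mm → S0 = 1016 × 1437 mm.
S1: ⌊1437/2⌋ × 1016 = 718 × 1016 mm
S2: ⌊1016/2⌋ × 718 = 508 × 718 mm
S3: ⌊718/2⌋ × 508 = 359 × 508 mm
S4: ⌊508/2⌋ × 359 = 254 × 359 mm

254 × 359 mm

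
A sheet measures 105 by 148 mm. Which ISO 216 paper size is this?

A6 (105 × 148 mm)

Aspect ratio 148/105 ≈ 1.410 — close to the ISO √2 ≈ 1.414.
In the A-series (A0 area = 1 m²): A6 = 105 × 148 mm.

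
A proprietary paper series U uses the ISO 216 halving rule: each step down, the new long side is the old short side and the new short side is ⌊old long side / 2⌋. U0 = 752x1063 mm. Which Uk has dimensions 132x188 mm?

U5

U0: 752 × 1063 mm
U1: 531 × 752 mm
U2: 376 × 531 mm
U3: 265 × 376 mm
U4: 188 × 265 mm
U5: 132 × 188 mm
U6: 94 × 132 mm
→ matches U5.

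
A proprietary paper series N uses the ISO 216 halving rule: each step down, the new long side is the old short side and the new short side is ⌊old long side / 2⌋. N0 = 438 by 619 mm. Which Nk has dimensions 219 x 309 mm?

N0: 438 × 619 mm
N1: 309 × 438 mm
N2: 219 × 309 mm
N3: 154 × 219 mm
→ matches N2.

N2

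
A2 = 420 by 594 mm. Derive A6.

105 × 148 mm

A3: ⌊594/2⌋ × 420 = 297 × 420 mm
A4: ⌊420/2⌋ × 297 = 210 × 297 mm
A5: ⌊297/2⌋ × 210 = 148 × 210 mm
A6: ⌊210/2⌋ × 148 = 105 × 148 mm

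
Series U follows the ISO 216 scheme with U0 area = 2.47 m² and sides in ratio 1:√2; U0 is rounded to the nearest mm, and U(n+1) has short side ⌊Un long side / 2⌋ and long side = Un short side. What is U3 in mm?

467 × 661 mm

Let U0's short side be w mm. w · w√2 = 2.47 m² = 2,470,000 mm², so w ≈ 1321.6 mm and w√2 ≈ 1869.0 mm → U0 = 1322 × 1869 mm.
U1: ⌊1869/2⌋ × 1322 = 934 × 1322 mm
U2: ⌊1322/2⌋ × 934 = 661 × 934 mm
U3: ⌊934/2⌋ × 661 = 467 × 661 mm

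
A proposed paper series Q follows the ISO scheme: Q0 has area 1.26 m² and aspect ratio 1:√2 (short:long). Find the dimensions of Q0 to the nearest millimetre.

Let the short side be w mm. Then w · w√2 = 1.26 m² = 1,260,000 mm².
w² = 1,260,000/√2, so w ≈ 943.9 mm; long side = w√2 ≈ 1334.9 mm.

944 × 1335 mm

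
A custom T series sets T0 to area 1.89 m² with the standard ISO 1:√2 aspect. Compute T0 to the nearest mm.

Let the short side be w mm. Then w · w√2 = 1.89 m² = 1,890,000 mm².
w² = 1,890,000/√2, so w ≈ 1156.0 mm; long side = w√2 ≈ 1634.9 mm.

1156 × 1635 mm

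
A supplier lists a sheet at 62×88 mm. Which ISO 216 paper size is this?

Aspect ratio 88/62 ≈ 1.419 — close to the ISO √2 ≈ 1.414.
In the B-series (B0 = 1000 × 1414 mm): B8 = 62 × 88 mm.

B8 (62 × 88 mm)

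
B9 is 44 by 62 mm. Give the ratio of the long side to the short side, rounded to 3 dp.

62 / 44 = 1.409
ISO 216 targets √2 ≈ 1.414; the -0.005 deviation is from mm rounding.

1.409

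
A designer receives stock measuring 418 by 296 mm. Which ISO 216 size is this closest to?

Aspect ratio 418/296 ≈ 1.412 — close to the ISO √2 ≈ 1.414.
In the A-series (A0 area = 1 m²): A3 = 297 × 420 mm.
Off by 3 mm total — nearest standard size.

A3 (297 × 420 mm)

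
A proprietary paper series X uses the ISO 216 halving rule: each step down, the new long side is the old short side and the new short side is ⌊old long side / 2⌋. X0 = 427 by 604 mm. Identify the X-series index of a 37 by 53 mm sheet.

X0: 427 × 604 mm
X1: 302 × 427 mm
X2: 213 × 302 mm
X3: 151 × 213 mm
X4: 106 × 151 mm
X5: 75 × 106 mm
X6: 53 × 75 mm
X7: 37 × 53 mm
X8: 26 × 37 mm
→ matches X7.

X7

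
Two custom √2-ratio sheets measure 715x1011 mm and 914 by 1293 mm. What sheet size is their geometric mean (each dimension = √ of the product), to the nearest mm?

Short side: √(715 · 914) = √653510 ≈ 808.4 → 808 mm
Long side: √(1011 · 1293) = √1307223 ≈ 1143.3 → 1143 mm

808 × 1143 mm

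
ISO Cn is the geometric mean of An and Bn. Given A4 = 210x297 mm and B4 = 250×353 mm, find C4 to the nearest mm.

229 × 324 mm

Short side: √(210 · 250) = √52500 ≈ 229.1 → 229 mm
Long side: √(297 · 353) = √104841 ≈ 323.8 → 324 mm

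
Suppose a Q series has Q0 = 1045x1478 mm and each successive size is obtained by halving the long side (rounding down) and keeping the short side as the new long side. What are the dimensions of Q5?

184 × 261 mm

Q1: ⌊1478/2⌋ × 1045 = 739 × 1045 mm
Q2: ⌊1045/2⌋ × 739 = 522 × 739 mm
Q3: ⌊739/2⌋ × 522 = 369 × 522 mm
Q4: ⌊522/2⌋ × 369 = 261 × 369 mm
Q5: ⌊369/2⌋ × 261 = 184 × 261 mm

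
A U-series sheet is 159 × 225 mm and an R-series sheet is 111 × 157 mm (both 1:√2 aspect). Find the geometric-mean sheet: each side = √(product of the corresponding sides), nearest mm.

133 × 188 mm

Short side: √(159 · 111) = √17649 ≈ 132.8 → 133 mm
Long side: √(225 · 157) = √35325 ≈ 187.9 → 188 mm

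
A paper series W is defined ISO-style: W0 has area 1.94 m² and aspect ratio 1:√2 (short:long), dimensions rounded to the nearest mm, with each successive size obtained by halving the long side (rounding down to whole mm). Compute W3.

414 × 585 mm

Let W0's short side be w mm. w · w√2 = 1.94 m² = 1,940,000 mm², so w ≈ 1171.2 mm and w√2 ≈ 1656.4 mm → W0 = 1171 × 1656 mm.
W1: ⌊1656/2⌋ × 1171 = 828 × 1171 mm
W2: ⌊1171/2⌋ × 828 = 585 × 828 mm
W3: ⌊828/2⌋ × 585 = 414 × 585 mm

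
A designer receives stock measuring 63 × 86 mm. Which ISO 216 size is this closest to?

B8 (62 × 88 mm)

Aspect ratio 86/63 ≈ 1.365 (ISO target is √2 ≈ 1.414).
In the B-series (B0 = 1000 × 1414 mm): B8 = 62 × 88 mm.
Off by 3 mm total — nearest standard size.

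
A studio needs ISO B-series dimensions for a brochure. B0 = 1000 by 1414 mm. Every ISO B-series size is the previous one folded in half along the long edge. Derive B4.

B1: ⌊1414/2⌋ × 1000 = 707 × 1000 mm
B2: ⌊1000/2⌋ × 707 = 500 × 707 mm
B3: ⌊707/2⌋ × 500 = 353 × 500 mm
B4: ⌊500/2⌋ × 353 = 250 × 353 mm

250 × 353 mm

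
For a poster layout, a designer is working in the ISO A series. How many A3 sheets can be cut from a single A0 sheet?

8

Each ISO step halves the sheet: 1 × A0 → 2 × A1 → 4 × A2 → 8 × A3
From A0 to A3 is 3 halving steps: 2^3 = 8.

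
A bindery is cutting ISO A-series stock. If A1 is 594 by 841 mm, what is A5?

A2: ⌊841/2⌋ × 594 = 420 × 594 mm
A3: ⌊594/2⌋ × 420 = 297 × 420 mm
A4: ⌊420/2⌋ × 297 = 210 × 297 mm
A5: ⌊297/2⌋ × 210 = 148 × 210 mm

148 × 210 mm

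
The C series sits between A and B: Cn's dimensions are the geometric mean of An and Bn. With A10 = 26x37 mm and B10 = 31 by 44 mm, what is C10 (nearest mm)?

28 × 40 mm

Short side: √(26 · 31) = √806 ≈ 28.4 → 28 mm
Long side: √(37 · 44) = √1628 ≈ 40.3 → 40 mm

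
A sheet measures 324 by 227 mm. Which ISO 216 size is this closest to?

Aspect ratio 324/227 ≈ 1.427 — close to the ISO √2 ≈ 1.414.
In the C-series (envelope sizes, between A and B): C4 = 229 × 324 mm.
Off by 2 mm total — nearest standard size.

C4 (229 × 324 mm)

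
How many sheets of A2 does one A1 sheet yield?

Each ISO step halves the sheet: 1 × A1 → 2 × A2
From A1 to A2 is 1 halving step: 2^1 = 2.

2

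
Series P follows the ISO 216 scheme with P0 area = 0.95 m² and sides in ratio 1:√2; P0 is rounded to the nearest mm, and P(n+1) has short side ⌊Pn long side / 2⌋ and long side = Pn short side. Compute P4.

205 × 289 mm

Let P0's short side be w mm. w · w√2 = 0.95 m² = 950,000 mm², so w ≈ 819.6 mm and w√2 ≈ 1159.1 mm → P0 = 820 × 1159 mm.
P1: ⌊1159/2⌋ × 820 = 579 × 820 mm
P2: ⌊820/2⌋ × 579 = 410 × 579 mm
P3: ⌊579/2⌋ × 410 = 289 × 410 mm
P4: ⌊410/2⌋ × 289 = 205 × 289 mm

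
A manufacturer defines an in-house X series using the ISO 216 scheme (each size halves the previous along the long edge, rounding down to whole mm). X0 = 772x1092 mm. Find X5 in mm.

X1: ⌊1092/2⌋ × 772 = 546 × 772 mm
X2: ⌊772/2⌋ × 546 = 386 × 546 mm
X3: ⌊546/2⌋ × 386 = 273 × 386 mm
X4: ⌊386/2⌋ × 273 = 193 × 273 mm
X5: ⌊273/2⌋ × 193 = 136 × 193 mm

136 × 193 mm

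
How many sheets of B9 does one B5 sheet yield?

Each ISO step halves the sheet: 1 × B5 → 2 × B6 → 4 × B7 → 8 × B8 → …
From B5 to B9 is 4 halving steps: 2^4 = 16.

16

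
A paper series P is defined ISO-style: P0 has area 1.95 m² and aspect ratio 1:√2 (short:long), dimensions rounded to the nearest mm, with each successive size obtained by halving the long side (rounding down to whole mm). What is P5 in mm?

207 × 293 mm

Let P0's short side be w mm. w · w√2 = 1.95 m² = 1,950,000 mm², so w ≈ 1174.2 mm and w√2 ≈ 1660.6 mm → P0 = 1174 × 1661 mm.
P1: ⌊1661/2⌋ × 1174 = 830 × 1174 mm
P2: ⌊1174/2⌋ × 830 = 587 × 830 mm
P3: ⌊830/2⌋ × 587 = 415 × 587 mm
P4: ⌊587/2⌋ × 415 = 293 × 415 mm
P5: ⌊415/2⌋ × 293 = 207 × 293 mm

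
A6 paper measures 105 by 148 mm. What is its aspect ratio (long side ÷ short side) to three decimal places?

148 / 105 = 1.410
ISO 216 targets √2 ≈ 1.414; the -0.005 deviation is from mm rounding.

1.410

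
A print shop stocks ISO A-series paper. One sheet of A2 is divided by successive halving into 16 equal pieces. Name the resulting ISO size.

A6

16 = 2^4, so 4 halving steps.
A2 → A3 → … → A6 after 4 steps.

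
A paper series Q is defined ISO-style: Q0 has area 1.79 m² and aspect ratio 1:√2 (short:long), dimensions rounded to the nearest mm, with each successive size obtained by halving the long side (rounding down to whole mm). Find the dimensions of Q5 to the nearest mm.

Let Q0's short side be w mm. w · w√2 = 1.79 m² = 1,790,000 mm², so w ≈ 1125.0 mm and w√2 ≈ 1591.1 mm → Q0 = 1125 × 1591 mm.
Q1: ⌊1591/2⌋ × 1125 = 795 × 1125 mm
Q2: ⌊1125/2⌋ × 795 = 562 × 795 mm
Q3: ⌊795/2⌋ × 562 = 397 × 562 mm
Q4: ⌊562/2⌋ × 397 = 281 × 397 mm
Q5: ⌊397/2⌋ × 281 = 198 × 281 mm

198 × 281 mm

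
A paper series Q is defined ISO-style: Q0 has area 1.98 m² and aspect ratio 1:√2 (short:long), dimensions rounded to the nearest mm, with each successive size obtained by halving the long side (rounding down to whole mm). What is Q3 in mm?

418 × 591 mm

Let Q0's short side be w mm. w · w√2 = 1.98 m² = 1,980,000 mm², so w ≈ 1183.2 mm and w√2 ≈ 1673.4 mm → Q0 = 1183 × 1673 mm.
Q1: ⌊1673/2⌋ × 1183 = 836 × 1183 mm
Q2: ⌊1183/2⌋ × 836 = 591 × 836 mm
Q3: ⌊836/2⌋ × 591 = 418 × 591 mm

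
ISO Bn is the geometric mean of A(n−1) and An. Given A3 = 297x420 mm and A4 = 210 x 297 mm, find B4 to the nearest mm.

Short side: √(297 · 210) = √62370 ≈ 249.7 → 250 mm
Long side: √(420 · 297) = √124740 ≈ 353.2 → 353 mm

250 × 353 mm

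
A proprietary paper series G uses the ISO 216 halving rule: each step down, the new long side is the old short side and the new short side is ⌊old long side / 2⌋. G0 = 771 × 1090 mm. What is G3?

272 × 385 mm

G1: ⌊1090/2⌋ × 771 = 545 × 771 mm
G2: ⌊771/2⌋ × 545 = 385 × 545 mm
G3: ⌊545/2⌋ × 385 = 272 × 385 mm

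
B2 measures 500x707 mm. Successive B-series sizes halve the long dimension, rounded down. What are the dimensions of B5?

176 × 250 mm

B3: ⌊707/2⌋ × 500 = 353 × 500 mm
B4: ⌊500/2⌋ × 353 = 250 × 353 mm
B5: ⌊353/2⌋ × 250 = 176 × 250 mm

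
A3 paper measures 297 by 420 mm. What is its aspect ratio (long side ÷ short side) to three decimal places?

1.414

420 / 297 = 1.414
Matches √2 ≈ 1.414 — the ISO 216 defining ratio.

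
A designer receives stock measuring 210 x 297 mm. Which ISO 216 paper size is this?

Aspect ratio 297/210 ≈ 1.414 — close to the ISO √2 ≈ 1.414.
In the A-series (A0 area = 1 m²): A4 = 210 × 297 mm.

A4 (210 × 297 mm)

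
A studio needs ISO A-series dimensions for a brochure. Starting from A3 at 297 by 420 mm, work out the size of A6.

105 × 148 mm

A4: ⌊420/2⌋ × 297 = 210 × 297 mm
A5: ⌊297/2⌋ × 210 = 148 × 210 mm
A6: ⌊210/2⌋ × 148 = 105 × 148 mm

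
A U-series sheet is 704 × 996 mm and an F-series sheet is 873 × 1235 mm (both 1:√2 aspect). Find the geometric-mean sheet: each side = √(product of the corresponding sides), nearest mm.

784 × 1109 mm

Short side: √(704 · 873) = √614592 ≈ 784.0 → 784 mm
Long side: √(996 · 1235) = √1230060 ≈ 1109.1 → 1109 mm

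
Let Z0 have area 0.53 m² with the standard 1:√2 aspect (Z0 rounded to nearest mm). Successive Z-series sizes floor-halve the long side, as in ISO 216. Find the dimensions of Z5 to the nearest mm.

Let Z0's short side be w mm. w · w√2 = 0.53 m² = 530,000 mm², so w ≈ 612.2 mm and w√2 ≈ 865.8 mm → Z0 = 612 × 866 mm.
Z1: ⌊866/2⌋ × 612 = 433 × 612 mm
Z2: ⌊612/2⌋ × 433 = 306 × 433 mm
Z3: ⌊433/2⌋ × 306 = 216 × 306 mm
Z4: ⌊306/2⌋ × 216 = 153 × 216 mm
Z5: ⌊216/2⌋ × 153 = 108 × 153 mm

108 × 153 mm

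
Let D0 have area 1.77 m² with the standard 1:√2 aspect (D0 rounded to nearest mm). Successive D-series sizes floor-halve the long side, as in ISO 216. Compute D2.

559 × 791 mm

Let D0's short side be w mm. w · w√2 = 1.77 m² = 1,770,000 mm², so w ≈ 1118.7 mm and w√2 ≈ 1582.1 mm → D0 = 1119 × 1582 mm.
D1: ⌊1582/2⌋ × 1119 = 791 × 1119 mm
D2: ⌊1119/2⌋ × 791 = 559 × 791 mm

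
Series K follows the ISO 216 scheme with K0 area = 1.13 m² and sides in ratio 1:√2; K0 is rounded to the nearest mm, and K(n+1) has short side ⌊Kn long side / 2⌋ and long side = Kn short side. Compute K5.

158 × 223 mm

Let K0's short side be w mm. w · w√2 = 1.13 m² = 1,130,000 mm², so w ≈ 893.9 mm and w√2 ≈ 1264.1 mm → K0 = 894 × 1264 mm.
K1: ⌊1264/2⌋ × 894 = 632 × 894 mm
K2: ⌊894/2⌋ × 632 = 447 × 632 mm
K3: ⌊632/2⌋ × 447 = 316 × 447 mm
K4: ⌊447/2⌋ × 316 = 223 × 316 mm
K5: ⌊316/2⌋ × 223 = 158 × 223 mm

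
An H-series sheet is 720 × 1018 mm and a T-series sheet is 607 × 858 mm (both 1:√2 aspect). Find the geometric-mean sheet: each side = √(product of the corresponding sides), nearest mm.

661 × 935 mm

Short side: √(720 · 607) = √437040 ≈ 661.1 → 661 mm
Long side: √(1018 · 858) = √873444 ≈ 934.6 → 935 mm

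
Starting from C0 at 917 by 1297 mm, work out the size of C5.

162 × 229 mm

C1: ⌊1297/2⌋ × 917 = 648 × 917 mm
C2: ⌊917/2⌋ × 648 = 458 × 648 mm
C3: ⌊648/2⌋ × 458 = 324 × 458 mm
C4: ⌊458/2⌋ × 324 = 229 × 324 mm
C5: ⌊324/2⌋ × 229 = 162 × 229 mm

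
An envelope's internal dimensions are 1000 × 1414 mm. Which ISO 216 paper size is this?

B0 (1000 × 1414 mm)

Aspect ratio 1414/1000 ≈ 1.414 — close to the ISO √2 ≈ 1.414.
In the B-series (B0 = 1000 × 1414 mm): B0 = 1000 × 1414 mm.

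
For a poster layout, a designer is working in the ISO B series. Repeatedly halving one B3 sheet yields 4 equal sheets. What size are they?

4 = 2^2, so 2 halving steps.
B3 → B4 → … → B5 after 2 steps.

B5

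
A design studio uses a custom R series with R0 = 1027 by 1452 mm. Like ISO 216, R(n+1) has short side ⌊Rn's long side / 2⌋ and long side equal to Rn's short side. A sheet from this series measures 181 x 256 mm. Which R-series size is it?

R5

R0: 1027 × 1452 mm
R1: 726 × 1027 mm
R2: 513 × 726 mm
R3: 363 × 513 mm
R4: 256 × 363 mm
R5: 181 × 256 mm
R6: 128 × 181 mm
→ matches R5.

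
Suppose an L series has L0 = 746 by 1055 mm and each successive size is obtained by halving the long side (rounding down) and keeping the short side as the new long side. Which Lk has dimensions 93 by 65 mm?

L7

L0: 746 × 1055 mm
L1: 527 × 746 mm
L2: 373 × 527 mm
L3: 263 × 373 mm
L4: 186 × 263 mm
L5: 131 × 186 mm
L6: 93 × 131 mm
L7: 65 × 93 mm
L8: 46 × 65 mm
→ matches L7.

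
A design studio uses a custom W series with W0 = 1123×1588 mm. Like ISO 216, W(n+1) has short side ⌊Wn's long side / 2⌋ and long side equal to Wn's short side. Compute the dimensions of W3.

W1: ⌊1588/2⌋ × 1123 = 794 × 1123 mm
W2: ⌊1123/2⌋ × 794 = 561 × 794 mm
W3: ⌊794/2⌋ × 561 = 397 × 561 mm

397 × 561 mm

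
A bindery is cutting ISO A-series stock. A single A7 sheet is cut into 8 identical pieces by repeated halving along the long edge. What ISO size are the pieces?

8 = 2^3, so 3 halving steps.
A7 → A8 → … → A10 after 3 steps.

A10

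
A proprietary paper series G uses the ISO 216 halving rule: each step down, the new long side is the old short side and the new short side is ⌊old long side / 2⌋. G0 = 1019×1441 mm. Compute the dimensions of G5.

180 × 254 mm

G1: ⌊1441/2⌋ × 1019 = 720 × 1019 mm
G2: ⌊1019/2⌋ × 720 = 509 × 720 mm
G3: ⌊720/2⌋ × 509 = 360 × 509 mm
G4: ⌊509/2⌋ × 360 = 254 × 360 mm
G5: ⌊360/2⌋ × 254 = 180 × 254 mm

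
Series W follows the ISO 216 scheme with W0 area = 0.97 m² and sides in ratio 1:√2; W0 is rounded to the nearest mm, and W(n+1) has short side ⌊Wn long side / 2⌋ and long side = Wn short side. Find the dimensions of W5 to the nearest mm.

146 × 207 mm

Let W0's short side be w mm. w · w√2 = 0.97 m² = 970,000 mm², so w ≈ 828.2 mm and w√2 ≈ 1171.2 mm → W0 = 828 × 1171 mm.
W1: ⌊1171/2⌋ × 828 = 585 × 828 mm
W2: ⌊828/2⌋ × 585 = 414 × 585 mm
W3: ⌊585/2⌋ × 414 = 292 × 414 mm
W4: ⌊414/2⌋ × 292 = 207 × 292 mm
W5: ⌊292/2⌋ × 207 = 146 × 207 mm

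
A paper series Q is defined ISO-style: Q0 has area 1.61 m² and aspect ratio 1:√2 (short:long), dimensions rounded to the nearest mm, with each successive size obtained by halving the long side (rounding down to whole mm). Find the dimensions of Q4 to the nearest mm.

Let Q0's short side be w mm. w · w√2 = 1.61 m² = 1,610,000 mm², so w ≈ 1067.0 mm and w√2 ≈ 1508.9 mm → Q0 = 1067 × 1509 mm.
Q1: ⌊1509/2⌋ × 1067 = 754 × 1067 mm
Q2: ⌊1067/2⌋ × 754 = 533 × 754 mm
Q3: ⌊754/2⌋ × 533 = 377 × 533 mm
Q4: ⌊533/2⌋ × 377 = 266 × 377 mm

266 × 377 mm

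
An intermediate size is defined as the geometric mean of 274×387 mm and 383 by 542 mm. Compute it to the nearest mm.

Short side: √(274 · 383) = √104942 ≈ 323.9 → 324 mm
Long side: √(387 · 542) = √209754 ≈ 458.0 → 458 mm

324 × 458 mm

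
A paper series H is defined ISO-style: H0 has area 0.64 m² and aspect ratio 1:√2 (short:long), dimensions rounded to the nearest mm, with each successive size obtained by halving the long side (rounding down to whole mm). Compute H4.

168 × 237 mm

Let H0's short side be w mm. w · w√2 = 0.64 m² = 640,000 mm², so w ≈ 672.7 mm and w√2 ≈ 951.4 mm → H0 = 673 × 951 mm.
H1: ⌊951/2⌋ × 673 = 475 × 673 mm
H2: ⌊673/2⌋ × 475 = 336 × 475 mm
H3: ⌊475/2⌋ × 336 = 237 × 336 mm
H4: ⌊336/2⌋ × 237 = 168 × 237 mm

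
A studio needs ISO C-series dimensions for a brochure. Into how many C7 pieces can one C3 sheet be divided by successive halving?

16

C3 = 324 × 458 mm; C7 = 81 × 114 mm.
Each halving step doubles the count; 4 steps from C3 to C7.
2^4 = 16.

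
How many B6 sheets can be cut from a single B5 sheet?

B5 = 176 × 250 mm; B6 = 125 × 176 mm.
Each halving step doubles the count; 1 step from B5 to B6.
2^1 = 2.

2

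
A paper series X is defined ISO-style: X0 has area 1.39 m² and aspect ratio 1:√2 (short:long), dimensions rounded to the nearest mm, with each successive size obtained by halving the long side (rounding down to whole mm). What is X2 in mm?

Let X0's short side be w mm. w · w√2 = 1.39 m² = 1,390,000 mm², so w ≈ 991.4 mm and w√2 ≈ 1402.1 mm → X0 = 991 × 1402 mm.
X1: ⌊1402/2⌋ × 991 = 701 × 991 mm
X2: ⌊991/2⌋ × 701 = 495 × 701 mm

495 × 701 mm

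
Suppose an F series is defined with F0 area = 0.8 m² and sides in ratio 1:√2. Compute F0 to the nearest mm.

Let the short side be w mm. Then w · w√2 = 0.8 m² = 800,000 mm².
w² = 800,000/√2, so w ≈ 752.1 mm; long side = w√2 ≈ 1063.7 mm.

752 × 1064 mm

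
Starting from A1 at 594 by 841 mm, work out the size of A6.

A2: ⌊841/2⌋ × 594 = 420 × 594 mm
A3: ⌊594/2⌋ × 420 = 297 × 420 mm
A4: ⌊420/2⌋ × 297 = 210 × 297 mm
A5: ⌊297/2⌋ × 210 = 148 × 210 mm
A6: ⌊210/2⌋ × 148 = 105 × 148 mm

105 × 148 mm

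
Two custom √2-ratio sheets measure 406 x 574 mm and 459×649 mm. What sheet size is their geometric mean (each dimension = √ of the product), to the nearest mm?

Short side: √(406 · 459) = √186354 ≈ 431.7 → 432 mm
Long side: √(574 · 649) = √372526 ≈ 610.3 → 610 mm

432 × 610 mm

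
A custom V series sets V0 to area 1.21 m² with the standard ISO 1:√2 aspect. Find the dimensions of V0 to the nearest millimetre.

Let the short side be w mm. Then w · w√2 = 1.21 m² = 1,210,000 mm².
w² = 1,210,000/√2, so w ≈ 925.0 mm; long side = w√2 ≈ 1308.1 mm.

925 × 1308 mm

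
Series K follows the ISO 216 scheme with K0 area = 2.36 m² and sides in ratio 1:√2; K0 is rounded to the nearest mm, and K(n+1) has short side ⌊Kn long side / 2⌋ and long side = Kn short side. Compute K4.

Let K0's short side be w mm. w · w√2 = 2.36 m² = 2,360,000 mm², so w ≈ 1291.8 mm and w√2 ≈ 1826.9 mm → K0 = 1292 × 1827 mm.
K1: ⌊1827/2⌋ × 1292 = 913 × 1292 mm
K2: ⌊1292/2⌋ × 913 = 646 × 913 mm
K3: ⌊913/2⌋ × 646 = 456 × 646 mm
K4: ⌊646/2⌋ × 456 = 323 × 456 mm

323 × 456 mm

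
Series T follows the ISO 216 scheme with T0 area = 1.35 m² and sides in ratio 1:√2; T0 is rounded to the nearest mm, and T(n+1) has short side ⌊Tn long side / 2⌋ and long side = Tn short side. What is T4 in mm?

244 × 345 mm

Let T0's short side be w mm. w · w√2 = 1.35 m² = 1,350,000 mm², so w ≈ 977.0 mm and w√2 ≈ 1381.7 mm → T0 = 977 × 1382 mm.
T1: ⌊1382/2⌋ × 977 = 691 × 977 mm
T2: ⌊977/2⌋ × 691 = 488 × 691 mm
T3: ⌊691/2⌋ × 488 = 345 × 488 mm
T4: ⌊488/2⌋ × 345 = 244 × 345 mm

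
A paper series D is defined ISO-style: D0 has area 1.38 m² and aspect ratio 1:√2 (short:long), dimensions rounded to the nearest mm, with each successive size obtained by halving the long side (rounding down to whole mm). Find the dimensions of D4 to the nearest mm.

247 × 349 mm

Let D0's short side be w mm. w · w√2 = 1.38 m² = 1,380,000 mm², so w ≈ 987.8 mm and w√2 ≈ 1397.0 mm → D0 = 988 × 1397 mm.
D1: ⌊1397/2⌋ × 988 = 698 × 988 mm
D2: ⌊988/2⌋ × 698 = 494 × 698 mm
D3: ⌊698/2⌋ × 494 = 349 × 494 mm
D4: ⌊494/2⌋ × 349 = 247 × 349 mm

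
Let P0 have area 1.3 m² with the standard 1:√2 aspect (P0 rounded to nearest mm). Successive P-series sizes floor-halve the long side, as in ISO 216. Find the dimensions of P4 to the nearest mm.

Let P0's short side be w mm. w · w√2 = 1.3 m² = 1,300,000 mm², so w ≈ 958.8 mm and w√2 ≈ 1355.9 mm → P0 = 959 × 1356 mm.
P1: ⌊1356/2⌋ × 959 = 678 × 959 mm
P2: ⌊959/2⌋ × 678 = 479 × 678 mm
P3: ⌊678/2⌋ × 479 = 339 × 479 mm
P4: ⌊479/2⌋ × 339 = 239 × 339 mm

239 × 339 mm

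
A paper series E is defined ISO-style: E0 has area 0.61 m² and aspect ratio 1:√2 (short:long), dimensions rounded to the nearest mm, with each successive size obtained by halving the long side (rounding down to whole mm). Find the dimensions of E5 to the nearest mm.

116 × 164 mm

Let E0's short side be w mm. w · w√2 = 0.61 m² = 610,000 mm², so w ≈ 656.8 mm and w√2 ≈ 928.8 mm → E0 = 657 × 929 mm.
E1: ⌊929/2⌋ × 657 = 464 × 657 mm
E2: ⌊657/2⌋ × 464 = 328 × 464 mm
E3: ⌊464/2⌋ × 328 = 232 × 328 mm
E4: ⌊328/2⌋ × 232 = 164 × 232 mm
E5: ⌊232/2⌋ × 164 = 116 × 164 mm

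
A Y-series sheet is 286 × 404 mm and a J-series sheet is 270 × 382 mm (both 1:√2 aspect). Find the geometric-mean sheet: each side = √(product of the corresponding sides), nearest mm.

Short side: √(286 · 270) = √77220 ≈ 277.9 → 278 mm
Long side: √(404 · 382) = √154328 ≈ 392.8 → 393 mm

278 × 393 mm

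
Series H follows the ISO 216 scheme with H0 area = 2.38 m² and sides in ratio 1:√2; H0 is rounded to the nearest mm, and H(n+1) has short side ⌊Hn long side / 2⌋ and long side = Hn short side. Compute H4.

Let H0's short side be w mm. w · w√2 = 2.38 m² = 2,380,000 mm², so w ≈ 1297.3 mm and w√2 ≈ 1834.6 mm → H0 = 1297 × 1835 mm.
H1: ⌊1835/2⌋ × 1297 = 917 × 1297 mm
H2: ⌊1297/2⌋ × 917 = 648 × 917 mm
H3: ⌊917/2⌋ × 648 = 458 × 648 mm
H4: ⌊648/2⌋ × 458 = 324 × 458 mm

324 × 458 mm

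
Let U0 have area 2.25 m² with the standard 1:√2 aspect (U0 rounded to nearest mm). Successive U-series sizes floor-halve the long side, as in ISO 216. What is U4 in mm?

Let U0's short side be w mm. w · w√2 = 2.25 m² = 2,250,000 mm², so w ≈ 1261.3 mm and w√2 ≈ 1783.8 mm → U0 = 1261 × 1784 mm.
U1: ⌊1784/2⌋ × 1261 = 892 × 1261 mm
U2: ⌊1261/2⌋ × 892 = 630 × 892 mm
U3: ⌊892/2⌋ × 630 = 446 × 630 mm
U4: ⌊630/2⌋ × 446 = 315 × 446 mm

315 × 446 mm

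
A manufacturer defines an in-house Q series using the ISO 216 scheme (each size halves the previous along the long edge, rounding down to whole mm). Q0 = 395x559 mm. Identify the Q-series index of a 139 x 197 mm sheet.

Q3

Q0: 395 × 559 mm
Q1: 279 × 395 mm
Q2: 197 × 279 mm
Q3: 139 × 197 mm
Q4: 98 × 139 mm
→ matches Q3.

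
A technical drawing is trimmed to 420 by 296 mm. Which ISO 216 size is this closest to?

A3 (297 × 420 mm)

Aspect ratio 420/296 ≈ 1.419 — close to the ISO √2 ≈ 1.414.
In the A-series (A0 area = 1 m²): A3 = 297 × 420 mm.
Off by 1 mm total — nearest standard size.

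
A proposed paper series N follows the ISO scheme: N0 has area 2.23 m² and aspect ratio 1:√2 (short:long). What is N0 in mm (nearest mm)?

1256 × 1776 mm

Let the short side be w mm. Then w · w√2 = 2.23 m² = 2,230,000 mm².
w² = 2,230,000/√2, so w ≈ 1255.7 mm; long side = w√2 ≈ 1775.9 mm.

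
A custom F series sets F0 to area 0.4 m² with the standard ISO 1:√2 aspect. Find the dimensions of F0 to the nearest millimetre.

Let the short side be w mm. Then w · w√2 = 0.4 m² = 400,000 mm².
w² = 400,000/√2, so w ≈ 531.8 mm; long side = w√2 ≈ 752.1 mm.

532 × 752 mm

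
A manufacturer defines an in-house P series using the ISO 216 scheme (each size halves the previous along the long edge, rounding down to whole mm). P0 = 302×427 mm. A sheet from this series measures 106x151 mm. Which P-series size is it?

P0: 302 × 427 mm
P1: 213 × 302 mm
P2: 151 × 213 mm
P3: 106 × 151 mm
P4: 75 × 106 mm
→ matches P3.

P3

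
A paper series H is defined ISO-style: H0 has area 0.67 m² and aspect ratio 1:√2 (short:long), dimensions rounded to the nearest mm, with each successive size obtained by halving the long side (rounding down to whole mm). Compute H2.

Let H0's short side be w mm. w · w√2 = 0.67 m² = 670,000 mm², so w ≈ 688.3 mm and w√2 ≈ 973.4 mm → H0 = 688 × 973 mm.
H1: ⌊973/2⌋ × 688 = 486 × 688 mm
H2: ⌊688/2⌋ × 486 = 344 × 486 mm

344 × 486 mm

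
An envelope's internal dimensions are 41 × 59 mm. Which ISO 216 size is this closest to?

Aspect ratio 59/41 ≈ 1.439 (ISO target is √2 ≈ 1.414).
In the C-series (envelope sizes, between A and B): C9 = 40 × 57 mm.
Off by 3 mm total — nearest standard size.

C9 (40 × 57 mm)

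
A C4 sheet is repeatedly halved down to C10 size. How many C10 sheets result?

64

Each ISO step halves the sheet: 1 × C4 → 2 × C5 → 4 × C6 → 8 × C7 → …
From C4 to C10 is 6 halving steps: 2^6 = 64.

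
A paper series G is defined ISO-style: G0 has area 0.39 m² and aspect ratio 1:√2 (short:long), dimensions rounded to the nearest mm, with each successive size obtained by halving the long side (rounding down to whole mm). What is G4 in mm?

Let G0's short side be w mm. w · w√2 = 0.39 m² = 390,000 mm², so w ≈ 525.1 mm and w√2 ≈ 742.7 mm → G0 = 525 × 743 mm.
G1: ⌊743/2⌋ × 525 = 371 × 525 mm
G2: ⌊525/2⌋ × 371 = 262 × 371 mm
G3: ⌊371/2⌋ × 262 = 185 × 262 mm
G4: ⌊262/2⌋ × 185 = 131 × 185 mm

131 × 185 mm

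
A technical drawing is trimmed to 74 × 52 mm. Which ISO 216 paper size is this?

Aspect ratio 74/52 ≈ 1.423 — close to the ISO √2 ≈ 1.414.
In the A-series (A0 area = 1 m²): A8 = 52 × 74 mm.

A8 (52 × 74 mm)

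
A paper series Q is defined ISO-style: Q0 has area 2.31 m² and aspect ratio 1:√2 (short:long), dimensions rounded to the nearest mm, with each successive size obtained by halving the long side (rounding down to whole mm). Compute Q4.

Let Q0's short side be w mm. w · w√2 = 2.31 m² = 2,310,000 mm², so w ≈ 1278.1 mm and w√2 ≈ 1807.4 mm → Q0 = 1278 × 1807 mm.
Q1: ⌊1807/2⌋ × 1278 = 903 × 1278 mm
Q2: ⌊1278/2⌋ × 903 = 639 × 903 mm
Q3: ⌊903/2⌋ × 639 = 451 × 639 mm
Q4: ⌊639/2⌋ × 451 = 319 × 451 mm

319 × 451 mm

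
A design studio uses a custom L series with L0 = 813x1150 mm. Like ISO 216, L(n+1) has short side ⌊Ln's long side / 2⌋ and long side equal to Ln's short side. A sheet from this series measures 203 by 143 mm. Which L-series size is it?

L5

L0: 813 × 1150 mm
L1: 575 × 813 mm
L2: 406 × 575 mm
L3: 287 × 406 mm
L4: 203 × 287 mm
L5: 143 × 203 mm
L6: 101 × 143 mm
→ matches L5.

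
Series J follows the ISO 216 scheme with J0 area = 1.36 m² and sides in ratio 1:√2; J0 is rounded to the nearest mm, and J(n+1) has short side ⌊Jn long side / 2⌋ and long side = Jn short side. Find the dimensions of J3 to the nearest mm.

346 × 490 mm

Let J0's short side be w mm. w · w√2 = 1.36 m² = 1,360,000 mm², so w ≈ 980.6 mm and w√2 ≈ 1386.8 mm → J0 = 981 × 1387 mm.
J1: ⌊1387/2⌋ × 981 = 693 × 981 mm
J2: ⌊981/2⌋ × 693 = 490 × 693 mm
J3: ⌊693/2⌋ × 490 = 346 × 490 mm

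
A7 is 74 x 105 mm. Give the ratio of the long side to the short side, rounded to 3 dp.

105 / 74 = 1.419
ISO 216 targets √2 ≈ 1.414; the +0.005 deviation is from mm rounding.

1.419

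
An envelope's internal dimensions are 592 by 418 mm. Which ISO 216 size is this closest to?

A2 (420 × 594 mm)

Aspect ratio 592/418 ≈ 1.416 — close to the ISO √2 ≈ 1.414.
In the A-series (A0 area = 1 m²): A2 = 420 × 594 mm.
Off by 4 mm total — nearest standard size.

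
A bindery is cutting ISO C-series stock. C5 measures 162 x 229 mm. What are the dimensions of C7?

81 × 114 mm

C6: ⌊229/2⌋ × 162 = 114 × 162 mm
C7: ⌊162/2⌋ × 114 = 81 × 114 mm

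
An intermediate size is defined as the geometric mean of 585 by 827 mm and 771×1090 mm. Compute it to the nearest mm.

Short side: √(585 · 771) = √451035 ≈ 671.6 → 672 mm
Long side: √(827 · 1090) = √901430 ≈ 949.4 → 949 mm

672 × 949 mm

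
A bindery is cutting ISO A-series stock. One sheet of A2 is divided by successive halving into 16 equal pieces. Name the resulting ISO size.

A6

16 = 2^4, so 4 halving steps.
A2 → A3 → … → A6 after 4 steps.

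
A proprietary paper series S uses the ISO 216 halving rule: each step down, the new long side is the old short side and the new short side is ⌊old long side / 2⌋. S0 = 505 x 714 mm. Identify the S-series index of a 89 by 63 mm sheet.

S6

S0: 505 × 714 mm
S1: 357 × 505 mm
S2: 252 × 357 mm
S3: 178 × 252 mm
S4: 126 × 178 mm
S5: 89 × 126 mm
S6: 63 × 89 mm
S7: 44 × 63 mm
→ matches S6.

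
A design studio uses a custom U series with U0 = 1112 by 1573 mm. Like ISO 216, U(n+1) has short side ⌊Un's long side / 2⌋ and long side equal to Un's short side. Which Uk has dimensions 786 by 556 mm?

U2

U0: 1112 × 1573 mm
U1: 786 × 1112 mm
U2: 556 × 786 mm
U3: 393 × 556 mm
→ matches U2.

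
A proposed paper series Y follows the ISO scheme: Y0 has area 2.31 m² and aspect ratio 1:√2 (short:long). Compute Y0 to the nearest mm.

1278 × 1807 mm

Let the short side be w mm. Then w · w√2 = 2.31 m² = 2,310,000 mm².
w² = 2,310,000/√2, so w ≈ 1278.1 mm; long side = w√2 ≈ 1807.4 mm.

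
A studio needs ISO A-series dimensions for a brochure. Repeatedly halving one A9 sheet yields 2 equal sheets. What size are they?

A10

2 = 2^1, so 1 halving step.
A9 → A10 → … → A10 after 1 step.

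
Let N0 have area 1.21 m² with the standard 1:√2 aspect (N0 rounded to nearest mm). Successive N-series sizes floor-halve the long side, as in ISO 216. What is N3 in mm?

327 × 462 mm

Let N0's short side be w mm. w · w√2 = 1.21 m² = 1,210,000 mm², so w ≈ 925.0 mm and w√2 ≈ 1308.1 mm → N0 = 925 × 1308 mm.
N1: ⌊1308/2⌋ × 925 = 654 × 925 mm
N2: ⌊925/2⌋ × 654 = 462 × 654 mm
N3: ⌊654/2⌋ × 462 = 327 × 462 mm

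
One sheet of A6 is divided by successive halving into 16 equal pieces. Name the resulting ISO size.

A10

16 = 2^4, so 4 halving steps.
A6 → A7 → … → A10 after 4 steps.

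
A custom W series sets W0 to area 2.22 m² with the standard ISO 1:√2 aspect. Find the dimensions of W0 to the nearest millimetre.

Let the short side be w mm. Then w · w√2 = 2.22 m² = 2,220,000 mm².
w² = 2,220,000/√2, so w ≈ 1252.9 mm; long side = w√2 ≈ 1771.9 mm.

1253 × 1772 mm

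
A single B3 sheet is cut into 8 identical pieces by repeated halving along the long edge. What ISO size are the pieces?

B6

8 = 2^3, so 3 halving steps.
B3 → B4 → … → B6 after 3 steps.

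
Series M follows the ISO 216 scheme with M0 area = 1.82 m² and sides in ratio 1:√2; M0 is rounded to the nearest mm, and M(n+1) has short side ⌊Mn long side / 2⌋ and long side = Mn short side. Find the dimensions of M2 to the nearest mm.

Let M0's short side be w mm. w · w√2 = 1.82 m² = 1,820,000 mm², so w ≈ 1134.4 mm and w√2 ≈ 1604.3 mm → M0 = 1134 × 1604 mm.
M1: ⌊1604/2⌋ × 1134 = 802 × 1134 mm
M2: ⌊1134/2⌋ × 802 = 567 × 802 mm

567 × 802 mm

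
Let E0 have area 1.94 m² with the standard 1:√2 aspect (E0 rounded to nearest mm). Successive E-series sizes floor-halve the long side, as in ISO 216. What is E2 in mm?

585 × 828 mm

Let E0's short side be w mm. w · w√2 = 1.94 m² = 1,940,000 mm², so w ≈ 1171.2 mm and w√2 ≈ 1656.4 mm → E0 = 1171 × 1656 mm.
E1: ⌊1656/2⌋ × 1171 = 828 × 1171 mm
E2: ⌊1171/2⌋ × 828 = 585 × 828 mm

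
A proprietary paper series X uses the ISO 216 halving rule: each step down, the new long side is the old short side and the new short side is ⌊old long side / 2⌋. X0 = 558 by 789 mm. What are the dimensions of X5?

X1 = 394 × 558 mm (from X0 by 1 halving).
X2: ⌊558/2⌋ × 394 = 279 × 394 mm
X3: ⌊394/2⌋ × 279 = 197 × 279 mm
X4: ⌊279/2⌋ × 197 = 139 × 197 mm
X5: ⌊197/2⌋ × 139 = 98 × 139 mm

98 × 139 mm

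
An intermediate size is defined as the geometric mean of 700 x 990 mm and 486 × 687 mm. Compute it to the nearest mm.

Short side: √(700 · 486) = √340200 ≈ 583.3 → 583 mm
Long side: √(990 · 687) = √680130 ≈ 824.7 → 825 mm

583 × 825 mm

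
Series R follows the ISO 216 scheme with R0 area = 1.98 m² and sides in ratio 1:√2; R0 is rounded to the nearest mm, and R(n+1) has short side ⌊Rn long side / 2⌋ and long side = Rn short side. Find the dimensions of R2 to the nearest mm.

591 × 836 mm

Let R0's short side be w mm. w · w√2 = 1.98 m² = 1,980,000 mm², so w ≈ 1183.2 mm and w√2 ≈ 1673.4 mm → R0 = 1183 × 1673 mm.
R1: ⌊1673/2⌋ × 1183 = 836 × 1183 mm
R2: ⌊1183/2⌋ × 836 = 591 × 836 mm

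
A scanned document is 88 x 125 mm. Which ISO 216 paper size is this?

Aspect ratio 125/88 ≈ 1.420 — close to the ISO √2 ≈ 1.414.
In the B-series (B0 = 1000 × 1414 mm): B7 = 88 × 125 mm.

B7 (88 × 125 mm)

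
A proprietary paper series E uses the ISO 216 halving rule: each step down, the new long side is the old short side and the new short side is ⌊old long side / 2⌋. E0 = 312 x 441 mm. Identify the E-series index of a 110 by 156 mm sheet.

E3

E0: 312 × 441 mm
E1: 220 × 312 mm
E2: 156 × 220 mm
E3: 110 × 156 mm
E4: 78 × 110 mm
→ matches E3.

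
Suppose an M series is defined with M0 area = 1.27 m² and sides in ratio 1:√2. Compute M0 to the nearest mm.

948 × 1340 mm

Let the short side be w mm. Then w · w√2 = 1.27 m² = 1,270,000 mm².
w² = 1,270,000/√2, so w ≈ 947.6 mm; long side = w√2 ≈ 1340.2 mm.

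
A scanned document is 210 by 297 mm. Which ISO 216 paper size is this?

A4 (210 × 297 mm)

Aspect ratio 297/210 ≈ 1.414 — close to the ISO √2 ≈ 1.414.
In the A-series (A0 area = 1 m²): A4 = 210 × 297 mm.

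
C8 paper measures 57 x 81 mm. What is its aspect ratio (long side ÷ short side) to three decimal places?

1.421

81 / 57 = 1.421
ISO 216 targets √2 ≈ 1.414; the +0.007 deviation is from mm rounding.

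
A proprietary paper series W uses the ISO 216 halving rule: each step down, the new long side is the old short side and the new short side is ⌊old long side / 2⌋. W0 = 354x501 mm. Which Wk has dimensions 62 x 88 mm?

W5

W0: 354 × 501 mm
W1: 250 × 354 mm
W2: 177 × 250 mm
W3: 125 × 177 mm
W4: 88 × 125 mm
W5: 62 × 88 mm
W6: 44 × 62 mm
→ matches W5.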